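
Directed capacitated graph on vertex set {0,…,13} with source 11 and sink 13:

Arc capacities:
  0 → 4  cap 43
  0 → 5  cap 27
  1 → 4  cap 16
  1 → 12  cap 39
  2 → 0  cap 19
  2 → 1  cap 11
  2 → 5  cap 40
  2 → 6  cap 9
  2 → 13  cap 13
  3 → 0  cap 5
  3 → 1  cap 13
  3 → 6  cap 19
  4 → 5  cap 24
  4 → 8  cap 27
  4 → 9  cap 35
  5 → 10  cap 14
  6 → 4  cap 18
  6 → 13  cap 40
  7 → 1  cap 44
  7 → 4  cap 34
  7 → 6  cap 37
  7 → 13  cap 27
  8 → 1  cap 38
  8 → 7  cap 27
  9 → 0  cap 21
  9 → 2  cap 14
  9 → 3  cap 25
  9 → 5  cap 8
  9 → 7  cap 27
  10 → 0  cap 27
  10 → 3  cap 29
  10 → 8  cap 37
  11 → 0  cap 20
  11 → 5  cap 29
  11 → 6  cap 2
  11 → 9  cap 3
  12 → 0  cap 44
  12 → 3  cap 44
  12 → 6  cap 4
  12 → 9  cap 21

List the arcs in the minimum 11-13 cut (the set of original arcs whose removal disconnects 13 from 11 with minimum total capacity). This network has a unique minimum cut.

augment #1: 11→6→13 push 2
augment #2: 11→9→2→13 push 3
augment #3: 11→0→4→8→7→13 push 20
augment #4: 11→5→10→3→6→13 push 14
max flow = 39; residual-reachable set from 11 gives S-side
cut edges (S→T): {(5,10), (11,0), (11,6), (11,9)} total cap 39

Min-cut arcs: {(5,10), (11,0), (11,6), (11,9)} (total capacity 39)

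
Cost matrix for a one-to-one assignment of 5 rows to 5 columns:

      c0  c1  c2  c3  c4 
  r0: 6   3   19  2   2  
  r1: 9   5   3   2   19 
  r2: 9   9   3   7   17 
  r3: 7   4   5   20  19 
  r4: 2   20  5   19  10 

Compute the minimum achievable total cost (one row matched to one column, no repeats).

Minimum assignment cost: 13

optimal assignment: row0→col4 (cost 2), row1→col3 (cost 2), row2→col2 (cost 3), row3→col1 (cost 4), row4→col0 (cost 2)
total = 2 + 2 + 3 + 4 + 2 = 13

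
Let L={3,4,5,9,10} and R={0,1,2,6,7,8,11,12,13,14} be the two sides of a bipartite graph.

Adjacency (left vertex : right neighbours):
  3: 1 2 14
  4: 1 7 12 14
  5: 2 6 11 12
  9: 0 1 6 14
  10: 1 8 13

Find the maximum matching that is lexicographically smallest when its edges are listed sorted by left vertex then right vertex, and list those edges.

|M| = 5 (so the lex-smallest maximum matching has 5 edges)
process left vertices in ascending order; for each, take the smallest-labelled available neighbour that still permits 5 edges overall, or leave it unmatched if none does
lex-smallest matching: {3-1, 4-7, 5-2, 9-0, 10-8}

Lex-smallest maximum matching: {(3,1), (4,7), (5,2), (9,0), (10,8)}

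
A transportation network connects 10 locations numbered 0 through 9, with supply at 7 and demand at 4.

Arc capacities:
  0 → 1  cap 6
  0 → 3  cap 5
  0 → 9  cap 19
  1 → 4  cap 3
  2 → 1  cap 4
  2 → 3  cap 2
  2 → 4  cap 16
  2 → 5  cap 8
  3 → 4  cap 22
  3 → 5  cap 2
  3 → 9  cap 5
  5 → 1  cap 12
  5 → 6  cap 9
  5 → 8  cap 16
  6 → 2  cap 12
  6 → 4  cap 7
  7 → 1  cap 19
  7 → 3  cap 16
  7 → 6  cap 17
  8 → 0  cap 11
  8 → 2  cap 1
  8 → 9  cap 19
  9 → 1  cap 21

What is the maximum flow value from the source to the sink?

Maximum flow value: 36

augment #1: 7→1→4 bottleneck 3, total now 3
augment #2: 7→3→4 bottleneck 16, total now 19
augment #3: 7→6→4 bottleneck 7, total now 26
augment #4: 7→6→2→4 bottleneck 10, total now 36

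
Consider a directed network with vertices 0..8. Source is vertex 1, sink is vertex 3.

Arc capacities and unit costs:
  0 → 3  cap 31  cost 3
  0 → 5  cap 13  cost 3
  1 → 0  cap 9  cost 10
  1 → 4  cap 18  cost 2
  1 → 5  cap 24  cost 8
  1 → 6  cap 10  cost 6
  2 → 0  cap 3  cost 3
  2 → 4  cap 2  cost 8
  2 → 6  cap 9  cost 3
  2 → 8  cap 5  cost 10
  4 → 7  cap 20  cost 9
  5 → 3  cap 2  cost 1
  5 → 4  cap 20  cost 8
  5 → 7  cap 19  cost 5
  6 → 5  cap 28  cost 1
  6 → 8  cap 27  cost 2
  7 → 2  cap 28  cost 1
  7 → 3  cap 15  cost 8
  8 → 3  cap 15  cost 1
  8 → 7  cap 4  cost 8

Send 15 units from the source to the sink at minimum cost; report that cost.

shortest-cost path #1: 1→6→5→3 push 2 @ unit cost 8 (adds 16)
shortest-cost path #2: 1→6→8→3 push 8 @ unit cost 9 (adds 72)
shortest-cost path #3: 1→5→6→8→3 push 2 @ unit cost 10 (adds 20)
shortest-cost path #4: 1→0→3 push 3 @ unit cost 13 (adds 39)
total cost = 147

Minimum cost for 15 units: 147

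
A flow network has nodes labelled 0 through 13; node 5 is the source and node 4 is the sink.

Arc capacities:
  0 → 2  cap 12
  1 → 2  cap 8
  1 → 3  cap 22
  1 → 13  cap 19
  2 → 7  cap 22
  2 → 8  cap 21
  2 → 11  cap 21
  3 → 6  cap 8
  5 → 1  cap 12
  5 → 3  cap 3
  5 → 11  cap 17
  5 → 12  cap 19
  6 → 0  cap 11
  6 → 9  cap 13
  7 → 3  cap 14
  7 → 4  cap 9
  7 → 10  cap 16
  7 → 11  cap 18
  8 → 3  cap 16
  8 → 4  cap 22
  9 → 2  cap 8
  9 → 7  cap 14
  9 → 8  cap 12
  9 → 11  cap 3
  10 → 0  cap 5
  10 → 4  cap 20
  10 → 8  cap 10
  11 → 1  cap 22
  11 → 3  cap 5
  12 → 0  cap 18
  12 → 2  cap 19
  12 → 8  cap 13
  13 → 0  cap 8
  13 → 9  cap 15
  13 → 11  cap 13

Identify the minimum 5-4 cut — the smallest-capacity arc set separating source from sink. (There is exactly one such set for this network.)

Min-cut arcs: {(7,4), (7,10), (8,4)} (total capacity 47)

augment #1: 5→12→8→4 push 13
augment #2: 5→1→2→7→4 push 8
augment #3: 5→12→2→7→4 push 1
augment #4: 5→12→2→8→4 push 5
augment #5: 5→1→13→9→8→4 push 4
augment #6: 5→3→6→9→7→10→4 push 3
augment #7: 5→11→1→13→9→7→10→4 push 11
augment #8: 5→11→1→13→0→2→7→10→4 push 2
max flow = 47; residual-reachable set from 5 gives S-side
cut edges (S→T): {(7,4), (7,10), (8,4)} total cap 47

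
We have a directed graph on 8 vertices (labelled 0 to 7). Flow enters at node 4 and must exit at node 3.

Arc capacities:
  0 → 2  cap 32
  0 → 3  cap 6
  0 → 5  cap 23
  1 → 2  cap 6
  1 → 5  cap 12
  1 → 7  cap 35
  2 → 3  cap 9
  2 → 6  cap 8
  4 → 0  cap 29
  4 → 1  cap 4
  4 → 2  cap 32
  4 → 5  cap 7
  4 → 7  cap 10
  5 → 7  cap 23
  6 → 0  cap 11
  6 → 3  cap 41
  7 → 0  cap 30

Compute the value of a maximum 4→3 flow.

Maximum flow value: 23

augment #1: 4→0→3 bottleneck 6, total now 6
augment #2: 4→2→3 bottleneck 9, total now 15
augment #3: 4→2→6→3 bottleneck 8, total now 23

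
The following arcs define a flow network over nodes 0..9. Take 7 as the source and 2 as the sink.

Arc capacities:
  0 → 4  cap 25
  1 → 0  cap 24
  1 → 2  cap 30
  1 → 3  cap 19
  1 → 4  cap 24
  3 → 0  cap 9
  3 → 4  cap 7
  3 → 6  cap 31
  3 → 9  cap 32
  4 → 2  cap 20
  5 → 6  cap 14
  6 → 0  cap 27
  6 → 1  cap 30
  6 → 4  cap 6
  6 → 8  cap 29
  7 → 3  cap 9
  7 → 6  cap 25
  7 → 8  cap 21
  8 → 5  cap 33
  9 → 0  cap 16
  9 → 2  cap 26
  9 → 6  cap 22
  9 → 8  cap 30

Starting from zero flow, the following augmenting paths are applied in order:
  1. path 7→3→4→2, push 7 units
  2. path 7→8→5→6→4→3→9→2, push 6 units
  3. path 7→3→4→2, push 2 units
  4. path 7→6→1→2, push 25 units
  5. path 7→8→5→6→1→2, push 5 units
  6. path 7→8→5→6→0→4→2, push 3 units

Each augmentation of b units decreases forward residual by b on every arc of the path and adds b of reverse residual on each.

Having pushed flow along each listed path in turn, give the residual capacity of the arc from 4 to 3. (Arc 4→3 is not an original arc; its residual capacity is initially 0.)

after path 1 (7→3→4→2, push 7): res(4,3)=7
after path 2 (7→8→5→6→4→3→9→2, push 6): res(4,3)=1
after path 3 (7→3→4→2, push 2): res(4,3)=3
after path 4 (7→6→1→2, push 25): res(4,3)=3
after path 5 (7→8→5→6→1→2, push 5): res(4,3)=3
after path 6 (7→8→5→6→0→4→2, push 3): res(4,3)=3

Residual capacity of (4,3): 3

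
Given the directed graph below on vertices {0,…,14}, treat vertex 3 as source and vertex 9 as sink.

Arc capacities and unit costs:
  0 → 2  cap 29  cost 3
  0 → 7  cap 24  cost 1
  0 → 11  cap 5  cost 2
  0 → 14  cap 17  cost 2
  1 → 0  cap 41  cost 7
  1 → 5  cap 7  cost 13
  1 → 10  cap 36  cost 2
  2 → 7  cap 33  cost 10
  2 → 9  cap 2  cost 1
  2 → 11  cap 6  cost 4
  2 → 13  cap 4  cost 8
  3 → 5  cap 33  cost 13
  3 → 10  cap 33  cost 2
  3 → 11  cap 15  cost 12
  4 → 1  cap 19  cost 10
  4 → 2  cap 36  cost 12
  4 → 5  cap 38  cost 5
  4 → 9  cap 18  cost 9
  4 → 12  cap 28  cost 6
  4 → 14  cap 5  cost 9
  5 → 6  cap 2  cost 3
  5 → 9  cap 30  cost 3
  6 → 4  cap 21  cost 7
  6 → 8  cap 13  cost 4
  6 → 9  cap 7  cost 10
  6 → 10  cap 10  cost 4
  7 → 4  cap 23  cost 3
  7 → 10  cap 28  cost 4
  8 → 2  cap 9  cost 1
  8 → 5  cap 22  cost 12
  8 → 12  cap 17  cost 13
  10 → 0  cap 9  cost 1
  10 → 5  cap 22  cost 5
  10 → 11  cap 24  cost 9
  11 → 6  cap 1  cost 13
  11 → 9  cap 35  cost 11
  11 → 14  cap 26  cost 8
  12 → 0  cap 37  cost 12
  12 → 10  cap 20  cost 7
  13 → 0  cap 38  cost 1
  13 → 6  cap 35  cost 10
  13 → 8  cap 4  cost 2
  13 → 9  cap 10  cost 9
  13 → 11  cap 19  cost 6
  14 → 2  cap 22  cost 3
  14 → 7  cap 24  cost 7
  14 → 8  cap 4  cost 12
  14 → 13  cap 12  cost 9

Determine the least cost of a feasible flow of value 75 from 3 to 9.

shortest-cost path #1: 3→10→0→2→9 push 2 @ unit cost 7 (adds 14)
shortest-cost path #2: 3→10→5→9 push 22 @ unit cost 10 (adds 220)
shortest-cost path #3: 3→10→0→7→4→5→9 push 7 @ unit cost 15 (adds 105)
shortest-cost path #4: 3→5→9 push 1 @ unit cost 16 (adds 16)
shortest-cost path #5: 3→5→4→9 push 7 @ unit cost 17 (adds 119)
shortest-cost path #6: 3→10→11→9 push 2 @ unit cost 22 (adds 44)
shortest-cost path #7: 3→11→9 push 15 @ unit cost 23 (adds 345)
shortest-cost path #8: 3→5→6→9 push 2 @ unit cost 26 (adds 52)
shortest-cost path #9: 3→5→10→11→9 push 17 @ unit cost 28 (adds 476)
total cost = 1391

Minimum cost for 75 units: 1391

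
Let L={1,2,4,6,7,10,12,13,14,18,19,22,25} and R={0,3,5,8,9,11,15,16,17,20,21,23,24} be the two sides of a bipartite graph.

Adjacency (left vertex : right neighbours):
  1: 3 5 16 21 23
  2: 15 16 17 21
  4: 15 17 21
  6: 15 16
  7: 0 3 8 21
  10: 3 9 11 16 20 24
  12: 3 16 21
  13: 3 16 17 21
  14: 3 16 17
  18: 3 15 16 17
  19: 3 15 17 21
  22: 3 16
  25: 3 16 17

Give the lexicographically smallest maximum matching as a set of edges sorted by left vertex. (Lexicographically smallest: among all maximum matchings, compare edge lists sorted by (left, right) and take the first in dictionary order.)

|M| = 8 (so the lex-smallest maximum matching has 8 edges)
process left vertices in ascending order; for each, take the smallest-labelled available neighbour that still permits 8 edges overall, or leave it unmatched if none does
lex-smallest matching: {1-5, 2-15, 4-17, 6-16, 7-0, 10-9, 12-3, 13-21}

Lex-smallest maximum matching: {(1,5), (2,15), (4,17), (6,16), (7,0), (10,9), (12,3), (13,21)}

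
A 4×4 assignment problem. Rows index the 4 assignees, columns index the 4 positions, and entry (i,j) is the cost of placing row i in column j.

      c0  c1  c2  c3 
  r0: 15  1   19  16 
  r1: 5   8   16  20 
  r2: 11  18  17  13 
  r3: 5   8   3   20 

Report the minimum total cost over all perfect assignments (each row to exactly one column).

optimal assignment: row0→col1 (cost 1), row1→col0 (cost 5), row2→col3 (cost 13), row3→col2 (cost 3)
total = 1 + 5 + 13 + 3 = 22

Minimum assignment cost: 22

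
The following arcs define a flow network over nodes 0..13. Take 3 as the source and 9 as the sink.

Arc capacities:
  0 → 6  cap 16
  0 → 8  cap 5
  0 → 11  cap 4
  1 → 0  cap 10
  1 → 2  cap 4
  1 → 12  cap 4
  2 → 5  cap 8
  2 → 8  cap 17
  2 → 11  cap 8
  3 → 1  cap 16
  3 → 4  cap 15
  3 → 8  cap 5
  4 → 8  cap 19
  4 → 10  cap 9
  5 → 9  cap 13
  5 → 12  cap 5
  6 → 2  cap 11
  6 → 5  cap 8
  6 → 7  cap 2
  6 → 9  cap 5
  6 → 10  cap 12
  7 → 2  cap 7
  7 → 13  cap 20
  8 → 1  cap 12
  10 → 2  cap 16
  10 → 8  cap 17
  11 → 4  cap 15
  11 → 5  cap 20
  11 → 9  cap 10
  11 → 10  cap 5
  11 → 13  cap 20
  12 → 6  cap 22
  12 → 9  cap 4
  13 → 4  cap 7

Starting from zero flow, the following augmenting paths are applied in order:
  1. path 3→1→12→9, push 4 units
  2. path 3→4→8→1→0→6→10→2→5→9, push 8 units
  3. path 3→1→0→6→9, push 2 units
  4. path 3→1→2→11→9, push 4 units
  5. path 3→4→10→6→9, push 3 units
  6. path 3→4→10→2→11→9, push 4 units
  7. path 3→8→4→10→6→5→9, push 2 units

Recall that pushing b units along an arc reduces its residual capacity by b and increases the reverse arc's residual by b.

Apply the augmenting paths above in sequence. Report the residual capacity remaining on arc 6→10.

Residual capacity of (6,10): 9

after path 1 (3→1→12→9, push 4): res(6,10)=12
after path 2 (3→4→8→1→0→6→10→2→5→9, push 8): res(6,10)=4
after path 3 (3→1→0→6→9, push 2): res(6,10)=4
after path 4 (3→1→2→11→9, push 4): res(6,10)=4
after path 5 (3→4→10→6→9, push 3): res(6,10)=7
after path 6 (3→4→10→2→11→9, push 4): res(6,10)=7
after path 7 (3→8→4→10→6→5→9, push 2): res(6,10)=9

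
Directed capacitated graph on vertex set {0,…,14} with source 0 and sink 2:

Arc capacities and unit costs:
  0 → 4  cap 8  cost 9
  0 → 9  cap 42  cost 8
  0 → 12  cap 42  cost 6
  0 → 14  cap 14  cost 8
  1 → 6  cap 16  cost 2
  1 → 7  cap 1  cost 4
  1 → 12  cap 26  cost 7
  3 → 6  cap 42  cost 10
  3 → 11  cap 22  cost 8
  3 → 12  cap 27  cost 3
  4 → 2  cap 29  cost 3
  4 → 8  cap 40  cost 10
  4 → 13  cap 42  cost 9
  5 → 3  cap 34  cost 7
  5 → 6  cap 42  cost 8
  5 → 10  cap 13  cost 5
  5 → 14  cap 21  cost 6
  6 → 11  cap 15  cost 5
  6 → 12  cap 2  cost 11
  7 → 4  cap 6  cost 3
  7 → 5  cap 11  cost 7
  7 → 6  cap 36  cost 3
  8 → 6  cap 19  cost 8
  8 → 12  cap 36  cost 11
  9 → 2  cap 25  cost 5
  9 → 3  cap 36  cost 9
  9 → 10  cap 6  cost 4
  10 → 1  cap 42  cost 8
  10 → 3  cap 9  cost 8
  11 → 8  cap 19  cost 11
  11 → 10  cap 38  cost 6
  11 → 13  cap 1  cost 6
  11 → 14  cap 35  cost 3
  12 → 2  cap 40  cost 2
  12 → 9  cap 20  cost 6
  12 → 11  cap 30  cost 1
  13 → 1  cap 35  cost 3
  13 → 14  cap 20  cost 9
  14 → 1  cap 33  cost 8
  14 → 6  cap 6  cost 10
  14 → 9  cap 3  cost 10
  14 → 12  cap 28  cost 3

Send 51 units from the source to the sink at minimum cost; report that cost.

shortest-cost path #1: 0→12→2 push 40 @ unit cost 8 (adds 320)
shortest-cost path #2: 0→4→2 push 8 @ unit cost 12 (adds 96)
shortest-cost path #3: 0→9→2 push 3 @ unit cost 13 (adds 39)
total cost = 455

Minimum cost for 51 units: 455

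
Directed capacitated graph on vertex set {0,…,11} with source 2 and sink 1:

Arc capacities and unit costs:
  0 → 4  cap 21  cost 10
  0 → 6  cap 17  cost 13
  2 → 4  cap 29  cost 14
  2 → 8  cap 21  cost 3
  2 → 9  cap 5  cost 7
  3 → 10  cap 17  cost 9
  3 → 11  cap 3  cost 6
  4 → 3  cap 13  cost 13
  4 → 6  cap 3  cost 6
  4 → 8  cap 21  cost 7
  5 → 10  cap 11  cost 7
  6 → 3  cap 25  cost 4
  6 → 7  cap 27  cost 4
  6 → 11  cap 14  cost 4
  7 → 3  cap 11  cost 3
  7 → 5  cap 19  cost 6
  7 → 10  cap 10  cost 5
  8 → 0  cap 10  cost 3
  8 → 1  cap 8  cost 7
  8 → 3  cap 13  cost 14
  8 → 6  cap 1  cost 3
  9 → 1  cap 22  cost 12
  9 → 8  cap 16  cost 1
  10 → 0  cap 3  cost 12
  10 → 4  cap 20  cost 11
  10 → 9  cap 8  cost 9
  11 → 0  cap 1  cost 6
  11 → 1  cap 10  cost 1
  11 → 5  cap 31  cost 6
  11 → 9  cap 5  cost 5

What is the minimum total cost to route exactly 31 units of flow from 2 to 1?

shortest-cost path #1: 2→8→1 push 8 @ unit cost 10 (adds 80)
shortest-cost path #2: 2→8→6→11→1 push 1 @ unit cost 11 (adds 11)
shortest-cost path #3: 2→9→1 push 5 @ unit cost 19 (adds 95)
shortest-cost path #4: 2→8→3→11→1 push 3 @ unit cost 24 (adds 72)
shortest-cost path #5: 2→8→0→6→11→1 push 6 @ unit cost 24 (adds 144)
shortest-cost path #6: 2→8→0→6→11→9→1 push 3 @ unit cost 40 (adds 120)
shortest-cost path #7: 2→4→6→11→9→1 push 2 @ unit cost 41 (adds 82)
shortest-cost path #8: 2→4→6→11→3→10→9→1 push 1 @ unit cost 48 (adds 48)
shortest-cost path #9: 2→4→3→10→9→1 push 2 @ unit cost 57 (adds 114)
total cost = 766

Minimum cost for 31 units: 766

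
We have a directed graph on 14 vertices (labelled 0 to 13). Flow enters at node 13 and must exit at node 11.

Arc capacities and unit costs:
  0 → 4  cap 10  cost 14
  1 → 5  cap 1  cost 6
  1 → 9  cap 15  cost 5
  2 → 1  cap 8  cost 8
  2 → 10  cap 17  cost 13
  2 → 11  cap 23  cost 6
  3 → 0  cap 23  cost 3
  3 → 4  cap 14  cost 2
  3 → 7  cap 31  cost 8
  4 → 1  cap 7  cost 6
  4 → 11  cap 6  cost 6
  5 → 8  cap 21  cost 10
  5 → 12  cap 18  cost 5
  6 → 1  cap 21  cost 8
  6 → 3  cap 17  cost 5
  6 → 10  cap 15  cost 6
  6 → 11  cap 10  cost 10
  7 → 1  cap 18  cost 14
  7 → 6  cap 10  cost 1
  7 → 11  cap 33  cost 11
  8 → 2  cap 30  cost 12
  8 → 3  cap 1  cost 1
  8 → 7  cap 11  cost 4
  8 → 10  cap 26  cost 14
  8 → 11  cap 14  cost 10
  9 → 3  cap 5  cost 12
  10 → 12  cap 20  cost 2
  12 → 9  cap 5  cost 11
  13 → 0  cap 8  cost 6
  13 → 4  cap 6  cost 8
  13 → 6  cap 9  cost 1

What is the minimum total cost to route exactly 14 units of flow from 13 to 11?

shortest-cost path #1: 13→6→11 push 9 @ unit cost 11 (adds 99)
shortest-cost path #2: 13→4→11 push 5 @ unit cost 14 (adds 70)
total cost = 169

Minimum cost for 14 units: 169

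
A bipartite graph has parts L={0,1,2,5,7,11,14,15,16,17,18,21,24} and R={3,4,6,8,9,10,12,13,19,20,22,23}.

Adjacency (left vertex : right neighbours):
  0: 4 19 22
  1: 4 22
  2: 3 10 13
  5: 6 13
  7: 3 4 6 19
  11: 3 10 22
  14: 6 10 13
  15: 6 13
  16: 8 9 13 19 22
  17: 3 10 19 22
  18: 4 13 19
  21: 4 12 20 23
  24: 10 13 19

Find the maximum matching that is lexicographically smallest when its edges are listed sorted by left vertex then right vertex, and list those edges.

Lex-smallest maximum matching: {(0,4), (1,22), (2,3), (5,6), (7,19), (11,10), (14,13), (16,8), (21,12)}

|M| = 9 (so the lex-smallest maximum matching has 9 edges)
process left vertices in ascending order; for each, take the smallest-labelled available neighbour that still permits 9 edges overall, or leave it unmatched if none does
lex-smallest matching: {0-4, 1-22, 2-3, 5-6, 7-19, 11-10, 14-13, 16-8, 21-12}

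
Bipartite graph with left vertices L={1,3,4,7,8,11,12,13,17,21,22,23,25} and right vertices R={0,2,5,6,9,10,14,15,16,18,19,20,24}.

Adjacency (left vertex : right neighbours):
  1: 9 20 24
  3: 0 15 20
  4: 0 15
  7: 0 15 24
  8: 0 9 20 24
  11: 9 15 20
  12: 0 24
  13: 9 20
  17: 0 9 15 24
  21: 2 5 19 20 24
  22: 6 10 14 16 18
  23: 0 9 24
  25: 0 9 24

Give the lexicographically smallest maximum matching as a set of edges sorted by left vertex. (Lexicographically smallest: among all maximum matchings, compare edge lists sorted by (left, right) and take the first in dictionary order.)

|M| = 7 (so the lex-smallest maximum matching has 7 edges)
process left vertices in ascending order; for each, take the smallest-labelled available neighbour that still permits 7 edges overall, or leave it unmatched if none does
lex-smallest matching: {1-9, 3-0, 4-15, 7-24, 8-20, 21-2, 22-6}

Lex-smallest maximum matching: {(1,9), (3,0), (4,15), (7,24), (8,20), (21,2), (22,6)}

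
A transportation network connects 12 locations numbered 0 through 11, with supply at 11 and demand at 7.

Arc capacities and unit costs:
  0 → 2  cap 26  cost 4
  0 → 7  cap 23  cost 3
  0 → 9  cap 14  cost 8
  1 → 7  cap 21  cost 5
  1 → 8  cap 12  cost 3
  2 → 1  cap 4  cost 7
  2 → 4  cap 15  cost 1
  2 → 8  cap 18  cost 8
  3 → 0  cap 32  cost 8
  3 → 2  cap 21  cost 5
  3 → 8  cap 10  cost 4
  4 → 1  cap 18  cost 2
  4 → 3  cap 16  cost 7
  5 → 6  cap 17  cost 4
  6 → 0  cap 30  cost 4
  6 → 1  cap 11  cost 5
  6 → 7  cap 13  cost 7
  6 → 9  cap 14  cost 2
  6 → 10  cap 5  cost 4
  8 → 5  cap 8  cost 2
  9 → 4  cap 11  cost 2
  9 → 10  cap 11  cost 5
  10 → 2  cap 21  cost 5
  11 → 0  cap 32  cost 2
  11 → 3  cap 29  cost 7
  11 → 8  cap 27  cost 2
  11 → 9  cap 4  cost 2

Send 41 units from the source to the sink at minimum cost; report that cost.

shortest-cost path #1: 11→0→7 push 23 @ unit cost 5 (adds 115)
shortest-cost path #2: 11→9→4→1→7 push 4 @ unit cost 11 (adds 44)
shortest-cost path #3: 11→0→2→4→1→7 push 9 @ unit cost 14 (adds 126)
shortest-cost path #4: 11→8→5→6→7 push 5 @ unit cost 15 (adds 75)
total cost = 360

Minimum cost for 41 units: 360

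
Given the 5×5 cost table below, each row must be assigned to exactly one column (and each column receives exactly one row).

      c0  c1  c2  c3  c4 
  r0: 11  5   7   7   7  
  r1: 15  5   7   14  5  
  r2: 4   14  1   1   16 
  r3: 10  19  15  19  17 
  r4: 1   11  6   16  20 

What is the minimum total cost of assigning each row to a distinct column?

one of 2 optimal assignments: row0→col1 (cost 5), row1→col4 (cost 5), row2→col3 (cost 1), row3→col0 (cost 10), row4→col2 (cost 6)
total = 5 + 5 + 1 + 10 + 6 = 27

Minimum assignment cost: 27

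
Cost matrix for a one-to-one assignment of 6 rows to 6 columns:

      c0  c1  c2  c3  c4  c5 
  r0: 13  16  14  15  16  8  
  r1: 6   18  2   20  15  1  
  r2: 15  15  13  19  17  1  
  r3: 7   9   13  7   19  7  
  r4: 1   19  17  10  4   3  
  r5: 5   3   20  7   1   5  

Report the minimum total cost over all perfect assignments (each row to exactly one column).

Minimum assignment cost: 28

optimal assignment: row0→col1 (cost 16), row1→col2 (cost 2), row2→col5 (cost 1), row3→col3 (cost 7), row4→col0 (cost 1), row5→col4 (cost 1)
total = 16 + 2 + 1 + 7 + 1 + 1 = 28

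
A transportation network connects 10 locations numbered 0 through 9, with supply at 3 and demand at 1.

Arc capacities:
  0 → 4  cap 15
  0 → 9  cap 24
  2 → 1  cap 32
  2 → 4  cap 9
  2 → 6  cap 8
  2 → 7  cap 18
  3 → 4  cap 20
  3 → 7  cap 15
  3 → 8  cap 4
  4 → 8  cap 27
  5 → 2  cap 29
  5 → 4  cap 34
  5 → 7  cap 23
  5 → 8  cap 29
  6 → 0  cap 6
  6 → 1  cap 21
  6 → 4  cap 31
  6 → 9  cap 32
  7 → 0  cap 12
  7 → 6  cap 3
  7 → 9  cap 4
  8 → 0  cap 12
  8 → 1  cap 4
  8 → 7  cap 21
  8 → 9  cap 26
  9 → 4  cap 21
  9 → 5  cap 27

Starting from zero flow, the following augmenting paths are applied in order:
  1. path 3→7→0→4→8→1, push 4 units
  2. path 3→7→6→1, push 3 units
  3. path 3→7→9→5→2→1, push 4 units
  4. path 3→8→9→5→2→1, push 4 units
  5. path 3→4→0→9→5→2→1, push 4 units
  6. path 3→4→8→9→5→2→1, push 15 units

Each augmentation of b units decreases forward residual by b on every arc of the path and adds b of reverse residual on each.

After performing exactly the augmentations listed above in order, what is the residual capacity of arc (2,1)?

Residual capacity of (2,1): 5

after path 1 (3→7→0→4→8→1, push 4): res(2,1)=32
after path 2 (3→7→6→1, push 3): res(2,1)=32
after path 3 (3→7→9→5→2→1, push 4): res(2,1)=28
after path 4 (3→8→9→5→2→1, push 4): res(2,1)=24
after path 5 (3→4→0→9→5→2→1, push 4): res(2,1)=20
after path 6 (3→4→8→9→5→2→1, push 15): res(2,1)=5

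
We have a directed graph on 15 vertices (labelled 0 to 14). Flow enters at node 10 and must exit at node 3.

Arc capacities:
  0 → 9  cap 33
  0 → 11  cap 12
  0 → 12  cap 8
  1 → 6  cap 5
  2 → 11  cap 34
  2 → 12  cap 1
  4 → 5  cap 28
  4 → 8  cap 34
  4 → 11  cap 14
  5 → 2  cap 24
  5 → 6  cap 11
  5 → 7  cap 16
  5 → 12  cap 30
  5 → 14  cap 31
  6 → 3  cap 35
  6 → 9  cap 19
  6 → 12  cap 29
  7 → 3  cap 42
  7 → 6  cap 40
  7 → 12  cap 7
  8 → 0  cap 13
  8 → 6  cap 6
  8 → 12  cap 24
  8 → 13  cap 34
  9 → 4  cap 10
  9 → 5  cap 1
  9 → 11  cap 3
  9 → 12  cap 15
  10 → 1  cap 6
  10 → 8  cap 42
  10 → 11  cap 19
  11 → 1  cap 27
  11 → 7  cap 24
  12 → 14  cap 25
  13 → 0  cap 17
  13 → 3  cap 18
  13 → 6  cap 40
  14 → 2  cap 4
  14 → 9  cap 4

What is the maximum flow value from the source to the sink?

Maximum flow value: 66

augment #1: 10→1→6→3 bottleneck 5, total now 5
augment #2: 10→8→6→3 bottleneck 6, total now 11
augment #3: 10→8→13→3 bottleneck 18, total now 29
augment #4: 10→11→7→3 bottleneck 19, total now 48
augment #5: 10→8→13→6→3 bottleneck 16, total now 64
augment #6: 10→8→0→11→7→3 bottleneck 2, total now 66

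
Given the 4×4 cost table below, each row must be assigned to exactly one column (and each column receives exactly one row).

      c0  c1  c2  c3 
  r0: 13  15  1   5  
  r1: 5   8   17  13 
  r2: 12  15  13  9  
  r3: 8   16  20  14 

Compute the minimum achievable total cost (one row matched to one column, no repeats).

Minimum assignment cost: 26

optimal assignment: row0→col2 (cost 1), row1→col1 (cost 8), row2→col3 (cost 9), row3→col0 (cost 8)
total = 1 + 8 + 9 + 8 = 26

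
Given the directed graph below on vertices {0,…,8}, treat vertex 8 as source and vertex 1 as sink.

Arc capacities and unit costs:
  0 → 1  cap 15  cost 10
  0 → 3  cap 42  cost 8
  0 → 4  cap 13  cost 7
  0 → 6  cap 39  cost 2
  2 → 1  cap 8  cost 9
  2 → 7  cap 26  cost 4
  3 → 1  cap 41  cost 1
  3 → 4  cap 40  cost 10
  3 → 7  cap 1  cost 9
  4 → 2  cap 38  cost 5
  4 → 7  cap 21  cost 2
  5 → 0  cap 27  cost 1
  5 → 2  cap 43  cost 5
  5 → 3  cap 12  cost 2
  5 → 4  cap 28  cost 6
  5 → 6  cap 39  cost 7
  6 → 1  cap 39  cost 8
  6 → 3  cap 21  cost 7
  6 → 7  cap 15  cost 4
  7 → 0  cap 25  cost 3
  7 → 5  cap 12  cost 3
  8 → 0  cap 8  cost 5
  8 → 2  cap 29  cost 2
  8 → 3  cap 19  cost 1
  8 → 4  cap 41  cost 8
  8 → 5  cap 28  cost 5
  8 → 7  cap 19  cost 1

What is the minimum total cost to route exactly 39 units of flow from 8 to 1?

shortest-cost path #1: 8→3→1 push 19 @ unit cost 2 (adds 38)
shortest-cost path #2: 8→7→5→3→1 push 12 @ unit cost 7 (adds 84)
shortest-cost path #3: 8→2→1 push 8 @ unit cost 11 (adds 88)
total cost = 210

Minimum cost for 39 units: 210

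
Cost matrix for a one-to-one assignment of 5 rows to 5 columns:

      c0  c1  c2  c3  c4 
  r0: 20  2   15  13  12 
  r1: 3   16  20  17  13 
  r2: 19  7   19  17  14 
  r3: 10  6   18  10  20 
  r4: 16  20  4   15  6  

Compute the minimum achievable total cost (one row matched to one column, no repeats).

Minimum assignment cost: 33

optimal assignment: row0→col1 (cost 2), row1→col0 (cost 3), row2→col4 (cost 14), row3→col3 (cost 10), row4→col2 (cost 4)
total = 2 + 3 + 14 + 10 + 4 = 33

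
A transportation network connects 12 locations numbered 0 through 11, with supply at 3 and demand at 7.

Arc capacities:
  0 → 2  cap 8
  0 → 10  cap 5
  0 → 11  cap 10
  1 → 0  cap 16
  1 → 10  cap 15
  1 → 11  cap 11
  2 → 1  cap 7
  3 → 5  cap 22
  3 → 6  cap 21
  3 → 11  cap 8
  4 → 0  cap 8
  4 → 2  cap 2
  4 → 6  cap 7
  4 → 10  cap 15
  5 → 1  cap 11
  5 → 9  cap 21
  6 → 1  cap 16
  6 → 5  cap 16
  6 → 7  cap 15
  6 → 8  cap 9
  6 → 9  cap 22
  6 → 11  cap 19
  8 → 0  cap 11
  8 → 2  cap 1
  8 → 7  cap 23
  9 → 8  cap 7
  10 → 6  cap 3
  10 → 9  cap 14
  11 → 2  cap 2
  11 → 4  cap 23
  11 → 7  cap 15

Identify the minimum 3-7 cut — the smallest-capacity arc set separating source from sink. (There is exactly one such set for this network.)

Min-cut arcs: {(6,7), (6,8), (9,8), (11,7)} (total capacity 46)

augment #1: 3→6→7 push 15
augment #2: 3→11→7 push 8
augment #3: 3→6→8→7 push 6
augment #4: 3→5→1→11→7 push 7
augment #5: 3→5→9→8→7 push 7
augment #6: 3→5→1→10→6→8→7 push 3
max flow = 46; residual-reachable set from 3 gives S-side
cut edges (S→T): {(6,7), (6,8), (9,8), (11,7)} total cap 46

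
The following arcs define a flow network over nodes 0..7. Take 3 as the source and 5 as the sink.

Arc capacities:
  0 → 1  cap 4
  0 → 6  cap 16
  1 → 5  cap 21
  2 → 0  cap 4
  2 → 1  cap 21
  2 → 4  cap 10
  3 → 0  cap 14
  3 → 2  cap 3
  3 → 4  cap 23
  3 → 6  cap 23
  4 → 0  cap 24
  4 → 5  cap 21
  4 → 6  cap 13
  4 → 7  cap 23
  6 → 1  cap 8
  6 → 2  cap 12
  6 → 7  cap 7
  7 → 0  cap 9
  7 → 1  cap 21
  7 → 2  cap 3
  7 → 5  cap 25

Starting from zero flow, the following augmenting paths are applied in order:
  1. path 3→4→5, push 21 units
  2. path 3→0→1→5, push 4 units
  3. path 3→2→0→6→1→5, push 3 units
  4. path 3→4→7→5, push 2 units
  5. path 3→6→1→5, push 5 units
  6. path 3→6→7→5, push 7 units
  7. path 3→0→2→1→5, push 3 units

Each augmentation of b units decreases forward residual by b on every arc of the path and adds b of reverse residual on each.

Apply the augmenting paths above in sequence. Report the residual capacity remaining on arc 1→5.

Residual capacity of (1,5): 6

after path 1 (3→4→5, push 21): res(1,5)=21
after path 2 (3→0→1→5, push 4): res(1,5)=17
after path 3 (3→2→0→6→1→5, push 3): res(1,5)=14
after path 4 (3→4→7→5, push 2): res(1,5)=14
after path 5 (3→6→1→5, push 5): res(1,5)=9
after path 6 (3→6→7→5, push 7): res(1,5)=9
after path 7 (3→0→2→1→5, push 3): res(1,5)=6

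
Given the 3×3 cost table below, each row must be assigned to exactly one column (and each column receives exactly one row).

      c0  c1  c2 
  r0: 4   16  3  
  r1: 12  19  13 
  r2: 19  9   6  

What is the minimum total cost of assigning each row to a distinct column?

optimal assignment: row0→col2 (cost 3), row1→col0 (cost 12), row2→col1 (cost 9)
total = 3 + 12 + 9 = 24

Minimum assignment cost: 24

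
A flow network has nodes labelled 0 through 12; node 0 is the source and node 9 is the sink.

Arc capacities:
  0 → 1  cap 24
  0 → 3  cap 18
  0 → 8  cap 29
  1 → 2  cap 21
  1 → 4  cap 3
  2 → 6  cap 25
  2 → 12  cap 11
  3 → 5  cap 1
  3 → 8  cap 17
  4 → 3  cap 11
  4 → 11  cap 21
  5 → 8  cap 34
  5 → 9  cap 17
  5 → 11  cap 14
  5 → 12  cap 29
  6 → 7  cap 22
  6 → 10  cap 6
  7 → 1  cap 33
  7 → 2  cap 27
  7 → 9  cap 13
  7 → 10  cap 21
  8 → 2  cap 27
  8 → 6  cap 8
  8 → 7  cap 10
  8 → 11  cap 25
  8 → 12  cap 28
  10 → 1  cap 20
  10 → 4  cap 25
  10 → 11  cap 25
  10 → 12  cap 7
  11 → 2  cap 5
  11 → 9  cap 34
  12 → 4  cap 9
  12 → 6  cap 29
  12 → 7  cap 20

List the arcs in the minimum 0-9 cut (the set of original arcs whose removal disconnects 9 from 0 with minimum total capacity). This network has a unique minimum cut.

Min-cut arcs: {(3,5), (7,9), (11,9)} (total capacity 48)

augment #1: 0→3→5→9 push 1
augment #2: 0→8→7→9 push 10
augment #3: 0→8→11→9 push 19
augment #4: 0→1→4→11→9 push 3
augment #5: 0→3→8→11→9 push 6
augment #6: 0→1→2→6→7→9 push 3
augment #7: 0→1→2→6→10→11→9 push 6
max flow = 48; residual-reachable set from 0 gives S-side
cut edges (S→T): {(3,5), (7,9), (11,9)} total cap 48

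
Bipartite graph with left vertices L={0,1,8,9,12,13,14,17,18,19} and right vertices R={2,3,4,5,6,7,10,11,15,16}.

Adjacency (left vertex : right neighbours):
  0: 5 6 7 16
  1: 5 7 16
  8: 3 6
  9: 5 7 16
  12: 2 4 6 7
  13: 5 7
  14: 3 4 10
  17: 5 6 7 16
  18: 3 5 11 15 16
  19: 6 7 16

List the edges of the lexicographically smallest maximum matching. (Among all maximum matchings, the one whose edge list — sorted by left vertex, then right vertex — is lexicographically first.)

Lex-smallest maximum matching: {(0,5), (1,7), (8,3), (9,16), (12,2), (14,4), (17,6), (18,11)}

|M| = 8 (so the lex-smallest maximum matching has 8 edges)
process left vertices in ascending order; for each, take the smallest-labelled available neighbour that still permits 8 edges overall, or leave it unmatched if none does
lex-smallest matching: {0-5, 1-7, 8-3, 9-16, 12-2, 14-4, 17-6, 18-11}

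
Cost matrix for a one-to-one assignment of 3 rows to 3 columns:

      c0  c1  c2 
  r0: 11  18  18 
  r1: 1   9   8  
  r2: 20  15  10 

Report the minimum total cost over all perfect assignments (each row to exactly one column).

optimal assignment: row0→col1 (cost 18), row1→col0 (cost 1), row2→col2 (cost 10)
total = 18 + 1 + 10 = 29

Minimum assignment cost: 29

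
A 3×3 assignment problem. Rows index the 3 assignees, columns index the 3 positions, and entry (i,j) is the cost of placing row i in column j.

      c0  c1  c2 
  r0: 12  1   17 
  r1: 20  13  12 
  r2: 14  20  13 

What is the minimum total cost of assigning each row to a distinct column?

optimal assignment: row0→col1 (cost 1), row1→col2 (cost 12), row2→col0 (cost 14)
total = 1 + 12 + 14 = 27

Minimum assignment cost: 27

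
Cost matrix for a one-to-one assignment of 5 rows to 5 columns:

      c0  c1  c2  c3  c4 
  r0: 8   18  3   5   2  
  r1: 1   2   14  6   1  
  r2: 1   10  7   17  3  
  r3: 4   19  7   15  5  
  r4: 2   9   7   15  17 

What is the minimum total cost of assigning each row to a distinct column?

Minimum assignment cost: 19

optimal assignment: row0→col3 (cost 5), row1→col1 (cost 2), row2→col4 (cost 3), row3→col2 (cost 7), row4→col0 (cost 2)
total = 5 + 2 + 3 + 7 + 2 = 19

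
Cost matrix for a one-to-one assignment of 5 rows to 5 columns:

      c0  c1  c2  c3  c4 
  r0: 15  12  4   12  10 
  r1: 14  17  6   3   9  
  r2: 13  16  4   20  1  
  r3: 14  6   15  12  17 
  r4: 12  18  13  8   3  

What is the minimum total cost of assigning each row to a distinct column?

optimal assignment: row0→col2 (cost 4), row1→col3 (cost 3), row2→col4 (cost 1), row3→col1 (cost 6), row4→col0 (cost 12)
total = 4 + 3 + 1 + 6 + 12 = 26

Minimum assignment cost: 26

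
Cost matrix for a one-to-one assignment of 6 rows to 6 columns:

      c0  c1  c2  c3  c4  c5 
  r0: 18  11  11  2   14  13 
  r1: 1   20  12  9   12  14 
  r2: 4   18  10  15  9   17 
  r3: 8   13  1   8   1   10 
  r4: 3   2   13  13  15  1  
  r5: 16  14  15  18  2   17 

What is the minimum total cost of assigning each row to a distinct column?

Minimum assignment cost: 25

one of 3 optimal assignments: row0→col3 (cost 2), row1→col0 (cost 1), row2→col1 (cost 18), row3→col2 (cost 1), row4→col5 (cost 1), row5→col4 (cost 2)
total = 2 + 1 + 18 + 1 + 1 + 2 = 25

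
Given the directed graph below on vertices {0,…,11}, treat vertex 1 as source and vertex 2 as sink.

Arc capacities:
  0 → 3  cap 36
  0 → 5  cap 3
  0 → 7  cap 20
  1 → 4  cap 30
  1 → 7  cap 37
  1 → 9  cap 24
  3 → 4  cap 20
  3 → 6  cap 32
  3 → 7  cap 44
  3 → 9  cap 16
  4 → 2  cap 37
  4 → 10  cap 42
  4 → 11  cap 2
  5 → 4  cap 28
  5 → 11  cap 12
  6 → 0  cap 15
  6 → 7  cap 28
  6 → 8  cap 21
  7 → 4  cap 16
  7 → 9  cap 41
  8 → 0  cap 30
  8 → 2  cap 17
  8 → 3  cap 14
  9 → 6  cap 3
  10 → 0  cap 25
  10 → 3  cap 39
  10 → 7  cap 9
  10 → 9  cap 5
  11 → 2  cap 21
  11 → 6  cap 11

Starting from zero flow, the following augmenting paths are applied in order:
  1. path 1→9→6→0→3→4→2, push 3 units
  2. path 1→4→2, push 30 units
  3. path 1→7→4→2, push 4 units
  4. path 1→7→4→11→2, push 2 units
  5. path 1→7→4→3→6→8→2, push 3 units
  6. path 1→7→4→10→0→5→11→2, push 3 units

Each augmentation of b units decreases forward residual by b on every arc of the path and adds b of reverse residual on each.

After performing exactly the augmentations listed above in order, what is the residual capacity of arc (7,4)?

Residual capacity of (7,4): 4

after path 1 (1→9→6→0→3→4→2, push 3): res(7,4)=16
after path 2 (1→4→2, push 30): res(7,4)=16
after path 3 (1→7→4→2, push 4): res(7,4)=12
after path 4 (1→7→4→11→2, push 2): res(7,4)=10
after path 5 (1→7→4→3→6→8→2, push 3): res(7,4)=7
after path 6 (1→7→4→10→0→5→11→2, push 3): res(7,4)=4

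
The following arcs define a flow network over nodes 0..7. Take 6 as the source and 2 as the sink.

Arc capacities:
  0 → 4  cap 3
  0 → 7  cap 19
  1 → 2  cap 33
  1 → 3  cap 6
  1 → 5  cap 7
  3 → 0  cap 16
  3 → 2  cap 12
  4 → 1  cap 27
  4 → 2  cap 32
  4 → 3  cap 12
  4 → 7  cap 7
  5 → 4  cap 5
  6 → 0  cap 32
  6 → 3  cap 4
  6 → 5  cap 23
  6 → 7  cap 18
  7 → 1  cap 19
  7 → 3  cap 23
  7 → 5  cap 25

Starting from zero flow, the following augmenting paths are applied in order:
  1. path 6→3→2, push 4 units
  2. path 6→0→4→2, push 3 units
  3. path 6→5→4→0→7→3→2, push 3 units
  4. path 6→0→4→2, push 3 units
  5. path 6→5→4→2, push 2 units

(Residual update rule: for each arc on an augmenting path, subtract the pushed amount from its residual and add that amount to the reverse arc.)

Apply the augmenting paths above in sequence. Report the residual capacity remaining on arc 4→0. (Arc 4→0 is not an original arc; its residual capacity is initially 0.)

after path 1 (6→3→2, push 4): res(4,0)=0
after path 2 (6→0→4→2, push 3): res(4,0)=3
after path 3 (6→5→4→0→7→3→2, push 3): res(4,0)=0
after path 4 (6→0→4→2, push 3): res(4,0)=3
after path 5 (6→5→4→2, push 2): res(4,0)=3

Residual capacity of (4,0): 3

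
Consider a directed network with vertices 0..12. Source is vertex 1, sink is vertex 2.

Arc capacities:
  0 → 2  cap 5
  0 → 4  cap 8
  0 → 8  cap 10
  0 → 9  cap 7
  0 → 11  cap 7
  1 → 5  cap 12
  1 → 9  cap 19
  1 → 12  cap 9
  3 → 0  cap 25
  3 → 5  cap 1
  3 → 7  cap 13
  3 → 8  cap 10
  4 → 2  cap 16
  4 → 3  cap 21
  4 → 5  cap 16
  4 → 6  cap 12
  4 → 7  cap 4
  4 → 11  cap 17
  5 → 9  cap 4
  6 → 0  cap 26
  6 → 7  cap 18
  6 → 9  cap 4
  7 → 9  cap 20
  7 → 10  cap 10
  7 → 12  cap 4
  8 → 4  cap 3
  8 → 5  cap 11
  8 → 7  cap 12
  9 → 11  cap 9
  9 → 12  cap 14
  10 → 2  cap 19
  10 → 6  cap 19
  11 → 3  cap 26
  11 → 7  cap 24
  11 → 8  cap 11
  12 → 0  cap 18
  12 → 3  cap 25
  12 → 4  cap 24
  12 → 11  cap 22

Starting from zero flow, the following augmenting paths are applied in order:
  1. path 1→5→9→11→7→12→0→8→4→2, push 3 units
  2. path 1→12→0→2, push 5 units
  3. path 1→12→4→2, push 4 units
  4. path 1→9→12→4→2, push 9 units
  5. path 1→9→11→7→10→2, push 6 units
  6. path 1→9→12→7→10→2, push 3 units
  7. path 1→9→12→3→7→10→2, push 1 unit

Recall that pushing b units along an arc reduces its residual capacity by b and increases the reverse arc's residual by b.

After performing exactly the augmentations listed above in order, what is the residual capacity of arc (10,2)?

after path 1 (1→5→9→11→7→12→0→8→4→2, push 3): res(10,2)=19
after path 2 (1→12→0→2, push 5): res(10,2)=19
after path 3 (1→12→4→2, push 4): res(10,2)=19
after path 4 (1→9→12→4→2, push 9): res(10,2)=19
after path 5 (1→9→11→7→10→2, push 6): res(10,2)=13
after path 6 (1→9→12→7→10→2, push 3): res(10,2)=10
after path 7 (1→9→12→3→7→10→2, push 1): res(10,2)=9

Residual capacity of (10,2): 9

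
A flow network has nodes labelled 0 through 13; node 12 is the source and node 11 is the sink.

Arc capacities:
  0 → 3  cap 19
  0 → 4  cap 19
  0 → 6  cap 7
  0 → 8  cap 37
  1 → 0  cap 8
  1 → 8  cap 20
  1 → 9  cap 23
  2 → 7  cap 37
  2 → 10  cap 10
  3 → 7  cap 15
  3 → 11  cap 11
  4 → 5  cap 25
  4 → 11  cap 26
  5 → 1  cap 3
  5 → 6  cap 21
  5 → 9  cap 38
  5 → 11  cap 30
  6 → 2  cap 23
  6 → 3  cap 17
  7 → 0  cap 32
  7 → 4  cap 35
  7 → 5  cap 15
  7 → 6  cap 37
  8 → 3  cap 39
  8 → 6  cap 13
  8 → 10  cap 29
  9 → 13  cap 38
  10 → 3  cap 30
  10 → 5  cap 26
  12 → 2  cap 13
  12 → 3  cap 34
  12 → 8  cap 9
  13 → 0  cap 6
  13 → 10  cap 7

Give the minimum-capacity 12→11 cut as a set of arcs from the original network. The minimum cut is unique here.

Min-cut arcs: {(3,7), (3,11), (12,2), (12,8)} (total capacity 48)

augment #1: 12→3→11 push 11
augment #2: 12→2→7→4→11 push 13
augment #3: 12→3→7→4→11 push 13
augment #4: 12→3→7→5→11 push 2
augment #5: 12→8→10→5→11 push 9
max flow = 48; residual-reachable set from 12 gives S-side
cut edges (S→T): {(3,7), (3,11), (12,2), (12,8)} total cap 48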